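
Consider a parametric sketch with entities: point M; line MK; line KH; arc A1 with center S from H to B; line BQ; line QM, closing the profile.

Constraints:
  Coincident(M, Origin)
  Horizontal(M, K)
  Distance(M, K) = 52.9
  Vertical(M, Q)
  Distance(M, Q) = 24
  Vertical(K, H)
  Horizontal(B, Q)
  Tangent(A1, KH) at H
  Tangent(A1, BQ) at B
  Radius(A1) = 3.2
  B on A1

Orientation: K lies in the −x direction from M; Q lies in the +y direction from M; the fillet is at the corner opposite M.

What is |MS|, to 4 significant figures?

53.88

MQ is vertical with |MQ| = 24.0 and Q on the +y side, so Q = (0.000, 24.00). The virtual corner opposite M is at (-52.90, 24.00). Since A1 is tangent to KH there, SH ⟂ KH and A1 meets BQ tangentially, so SB is at right angles to BQ, with radius 3.2, so the center S sits 3.2 in from both sides at S = (-49.70, 20.80). Then |MS| = |S − M| = 53.88.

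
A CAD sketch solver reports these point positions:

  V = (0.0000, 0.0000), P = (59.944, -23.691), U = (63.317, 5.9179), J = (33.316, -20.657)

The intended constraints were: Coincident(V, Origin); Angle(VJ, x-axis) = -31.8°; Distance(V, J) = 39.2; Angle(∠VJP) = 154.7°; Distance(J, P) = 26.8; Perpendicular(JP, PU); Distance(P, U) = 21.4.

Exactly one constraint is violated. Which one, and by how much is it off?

Distance(P, U) = 21.4 — off by 8.40.

V = (0.00, 0.00) ✓; VJ at -31.80° ✓; |VJ| = 39.20 ✓; ∠VJP = 154.7° ✓; |JP| = 26.80 ✓; ∠(JP, PU) = 90.00° ✓; |PU| = 29.80 ✗.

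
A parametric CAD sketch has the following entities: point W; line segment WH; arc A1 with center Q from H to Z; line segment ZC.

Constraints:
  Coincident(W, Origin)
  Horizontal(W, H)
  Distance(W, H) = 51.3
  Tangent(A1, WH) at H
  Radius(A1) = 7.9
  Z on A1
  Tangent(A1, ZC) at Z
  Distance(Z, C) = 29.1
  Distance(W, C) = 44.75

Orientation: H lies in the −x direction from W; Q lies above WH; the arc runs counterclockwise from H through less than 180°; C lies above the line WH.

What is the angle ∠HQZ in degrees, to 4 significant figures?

65.68°

Checks: W = (0.00, 0.00) ✓; |QZ| = 7.900 ✓; ∠(QZ, ZC) = 90.00° ✓; |ZC| = 29.10 ✓; |WC| = 44.75 ✓.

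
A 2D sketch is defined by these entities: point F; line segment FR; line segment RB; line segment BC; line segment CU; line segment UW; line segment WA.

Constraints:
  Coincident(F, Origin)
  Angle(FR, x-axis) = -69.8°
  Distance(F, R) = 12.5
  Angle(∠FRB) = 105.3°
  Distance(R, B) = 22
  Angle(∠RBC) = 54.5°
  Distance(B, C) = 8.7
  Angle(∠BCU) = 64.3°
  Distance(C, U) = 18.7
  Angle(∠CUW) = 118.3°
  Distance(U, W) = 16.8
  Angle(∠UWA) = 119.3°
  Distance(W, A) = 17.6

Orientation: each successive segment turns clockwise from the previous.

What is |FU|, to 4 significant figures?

24.14

∠RBC = 54.5° gives BC at 90.00° from the x-axis; with |BC| = 8.7, C = (-13.59, -15.81). ∠BCU = 64.3° gives CU at -25.70° from the x-axis; with |CU| = 18.7, U = (3.256, -23.92). Then |FU| = |U − F| = 24.14.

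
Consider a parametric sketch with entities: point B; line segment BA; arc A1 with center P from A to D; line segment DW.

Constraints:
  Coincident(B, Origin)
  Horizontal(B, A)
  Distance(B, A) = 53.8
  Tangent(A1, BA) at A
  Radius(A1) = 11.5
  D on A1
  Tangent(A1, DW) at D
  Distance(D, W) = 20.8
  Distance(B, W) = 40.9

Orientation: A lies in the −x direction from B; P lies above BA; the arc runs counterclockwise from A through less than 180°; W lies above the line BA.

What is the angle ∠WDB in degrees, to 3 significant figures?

67.1°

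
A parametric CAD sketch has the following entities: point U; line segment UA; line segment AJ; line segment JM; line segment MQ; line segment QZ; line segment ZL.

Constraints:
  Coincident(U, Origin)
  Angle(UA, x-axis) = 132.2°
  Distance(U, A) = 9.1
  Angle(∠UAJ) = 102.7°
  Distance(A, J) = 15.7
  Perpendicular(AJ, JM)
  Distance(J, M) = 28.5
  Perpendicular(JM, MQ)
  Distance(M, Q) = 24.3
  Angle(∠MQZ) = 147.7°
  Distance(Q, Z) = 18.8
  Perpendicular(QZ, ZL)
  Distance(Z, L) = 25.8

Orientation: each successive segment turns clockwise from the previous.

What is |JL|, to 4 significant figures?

26.62

U is at the origin; UA runs at 132.2° with length 9.1, so A = (-6.113, 6.741). ∠UAJ = 102.7° gives AJ at 54.90° from the x-axis; with |AJ| = 15.7, J = (2.915, 19.59). AJ is perpendicular to JM, so JM runs at -35.10°; with |JM| = 28.5, M = (26.23, 3.199). JM is perpendicular to MQ, so MQ runs at -125.1°; with |MQ| = 24.3, Q = (12.26, -16.68). ∠MQZ = 147.7° gives QZ at -157.4° from the x-axis; with |QZ| = 18.8, Z = (-5.097, -23.91). QZ ⟂ ZL, so ZL runs at 112.6°; with |ZL| = 25.8, L = (-15.01, -0.08834). Then |JL| = |L − J| = 26.62.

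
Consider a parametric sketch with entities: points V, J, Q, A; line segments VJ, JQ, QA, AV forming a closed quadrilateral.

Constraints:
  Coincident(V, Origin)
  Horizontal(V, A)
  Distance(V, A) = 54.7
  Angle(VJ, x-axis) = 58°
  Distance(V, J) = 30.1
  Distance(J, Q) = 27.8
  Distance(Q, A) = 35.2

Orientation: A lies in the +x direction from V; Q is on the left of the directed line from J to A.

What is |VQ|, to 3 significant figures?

54.0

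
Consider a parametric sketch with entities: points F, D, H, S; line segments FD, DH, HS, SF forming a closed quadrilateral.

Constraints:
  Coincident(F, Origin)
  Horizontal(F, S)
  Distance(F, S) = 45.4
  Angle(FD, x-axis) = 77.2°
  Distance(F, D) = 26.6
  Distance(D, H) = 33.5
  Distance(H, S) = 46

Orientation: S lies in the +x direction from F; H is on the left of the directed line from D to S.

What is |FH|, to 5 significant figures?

55.872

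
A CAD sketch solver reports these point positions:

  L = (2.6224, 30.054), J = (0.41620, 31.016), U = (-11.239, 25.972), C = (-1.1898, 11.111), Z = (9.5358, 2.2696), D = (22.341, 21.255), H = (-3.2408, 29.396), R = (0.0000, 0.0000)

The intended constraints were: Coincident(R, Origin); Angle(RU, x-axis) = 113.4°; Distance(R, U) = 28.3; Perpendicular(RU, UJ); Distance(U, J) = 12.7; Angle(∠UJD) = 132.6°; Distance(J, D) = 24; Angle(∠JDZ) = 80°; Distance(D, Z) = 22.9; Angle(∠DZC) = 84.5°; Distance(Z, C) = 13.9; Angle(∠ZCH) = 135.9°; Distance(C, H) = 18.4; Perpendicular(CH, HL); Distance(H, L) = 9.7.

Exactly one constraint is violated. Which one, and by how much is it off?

Distance(H, L) = 9.7 — off by 3.80.

R = (0.00, 0.00) ✓; RU at 113.4° ✓; |RU| = 28.30 ✓; ∠(RU, UJ) = 90.00° ✓; |UJ| = 12.70 ✓; ∠UJD = 132.6° ✓; |JD| = 24.00 ✓; ∠JDZ = 80.00° ✓; |DZ| = 22.90 ✓; ∠DZC = 84.50° ✓; |ZC| = 13.90 ✓; ∠ZCH = 135.9° ✓; |CH| = 18.40 ✓; ∠(CH, HL) = 90.00° ✓; |HL| = 5.900 ✗.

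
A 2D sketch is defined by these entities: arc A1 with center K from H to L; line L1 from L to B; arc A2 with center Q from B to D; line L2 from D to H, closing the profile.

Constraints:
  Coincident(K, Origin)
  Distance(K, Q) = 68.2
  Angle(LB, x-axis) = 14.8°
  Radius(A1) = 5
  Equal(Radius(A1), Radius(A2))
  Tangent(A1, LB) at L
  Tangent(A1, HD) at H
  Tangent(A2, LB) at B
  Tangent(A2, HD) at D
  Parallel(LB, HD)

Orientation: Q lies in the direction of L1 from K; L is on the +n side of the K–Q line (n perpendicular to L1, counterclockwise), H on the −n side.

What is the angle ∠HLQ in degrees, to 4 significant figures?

85.81°

The slot axis is L1's direction at 14.8°, so u = (cos 14.8°, sin 14.8°) = (0.9668, 0.2554) and n = (−sin 14.8°, cos 14.8°) = (-0.2554, 0.9668). K is at the origin and Q lies 68.2 along u from K, so Q = 68.2·u = (65.94, 17.42). Tangency of A1 to both parallel lines with radius 5.0 puts L and H at K ± 5.0·n: L = (-1.277, 4.834), H = (1.277, -4.834). Then cos ∠HLQ = LH·LQ / (|LH||LQ|), giving 85.81°.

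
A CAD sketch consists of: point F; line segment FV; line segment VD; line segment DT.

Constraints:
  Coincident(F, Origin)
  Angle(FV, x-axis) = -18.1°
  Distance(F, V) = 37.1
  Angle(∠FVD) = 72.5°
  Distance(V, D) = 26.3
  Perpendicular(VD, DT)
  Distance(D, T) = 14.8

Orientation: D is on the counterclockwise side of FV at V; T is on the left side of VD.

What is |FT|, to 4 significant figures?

25.55

∠FVD = 72.5°, so VD runs at -18.1° + (180° − 72.5°) = 89.40° from the x-axis; with |VD| = 26.3, D = V + 26.3·(cos 89.40°, sin 89.40°) = (35.54, 14.77). The perpendicularity gives DT at right angles to VD; with |DT| = 14.8 on the left of VD, T = D + 14.8·(-0.9999, 0.01047) = (20.74, 14.93). Then |FT| = |T − F| = 25.55.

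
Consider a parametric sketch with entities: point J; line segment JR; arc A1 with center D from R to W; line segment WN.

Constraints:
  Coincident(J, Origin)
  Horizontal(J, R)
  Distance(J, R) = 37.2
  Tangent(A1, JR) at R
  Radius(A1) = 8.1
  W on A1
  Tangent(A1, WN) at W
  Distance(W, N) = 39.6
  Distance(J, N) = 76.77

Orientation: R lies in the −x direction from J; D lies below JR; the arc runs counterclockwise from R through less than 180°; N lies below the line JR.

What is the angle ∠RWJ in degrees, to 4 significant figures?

20.41°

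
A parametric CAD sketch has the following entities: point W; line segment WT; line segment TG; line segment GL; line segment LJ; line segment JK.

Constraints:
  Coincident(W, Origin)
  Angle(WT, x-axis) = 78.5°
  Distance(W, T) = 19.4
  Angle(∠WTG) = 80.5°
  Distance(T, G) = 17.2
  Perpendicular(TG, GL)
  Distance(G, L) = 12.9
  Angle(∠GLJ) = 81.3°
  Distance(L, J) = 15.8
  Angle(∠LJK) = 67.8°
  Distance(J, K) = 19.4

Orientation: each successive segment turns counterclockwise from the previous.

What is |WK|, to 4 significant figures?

26.61

∠GLJ = 81.3° gives LJ at 6.700° from the x-axis; with |LJ| = 15.8, J = (1.920, 8.562). ∠LJK = 67.8° gives JK at 118.9° from the x-axis; with |JK| = 19.4, K = (-7.456, 25.55). Then |WK| = |K − W| = 26.61.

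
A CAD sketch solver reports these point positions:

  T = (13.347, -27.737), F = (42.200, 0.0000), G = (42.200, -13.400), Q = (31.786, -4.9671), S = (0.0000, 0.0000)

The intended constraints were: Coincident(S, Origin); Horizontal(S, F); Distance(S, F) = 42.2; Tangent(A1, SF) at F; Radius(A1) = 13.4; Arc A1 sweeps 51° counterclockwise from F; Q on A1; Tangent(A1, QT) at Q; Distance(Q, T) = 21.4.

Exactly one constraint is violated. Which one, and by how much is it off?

Distance(Q, T) = 21.4 — off by 7.90.

S = (0.00, 0.00) ✓; S.y = 0.00, F.y = 0.00 ✓; |SF| = 42.20 ✓; ∠(GF, FS) = 90.00° ✓; |GF| = 13.40 ✓; bearing(G→Q) − bearing(G→F) = 51.00° ✓; |GQ| = 13.40 ✓; ∠(GQ, QT) = 90.00° ✓; |QT| = 29.30 ✗.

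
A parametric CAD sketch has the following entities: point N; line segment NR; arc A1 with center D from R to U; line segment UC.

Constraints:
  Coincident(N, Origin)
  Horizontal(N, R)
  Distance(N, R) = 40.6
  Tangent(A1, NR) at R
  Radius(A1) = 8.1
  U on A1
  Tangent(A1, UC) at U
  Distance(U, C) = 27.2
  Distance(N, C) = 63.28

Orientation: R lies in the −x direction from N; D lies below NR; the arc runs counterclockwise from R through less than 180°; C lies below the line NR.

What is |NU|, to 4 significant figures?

48.98

N is at the origin; N and R share the same y with |NR| = 40.6 and R on the −x side, so R = (-40.60, 0.000). Since A1 is tangent to NR there, DR ⟂ NR, so D = R + (0, -8.1) = (-40.60, -8.100). Since DU ⟂ UC (tangency), |DC| = √(8.1² + 27.2²) = 28.38 regardless of where U sits on A1. So C lies on both circle(N, 63.28) and circle(D, 28.38); the below-NR intersection is C = (-53.88, -33.18). U is the foot of the tangent from C: U = (-48.54, -6.509).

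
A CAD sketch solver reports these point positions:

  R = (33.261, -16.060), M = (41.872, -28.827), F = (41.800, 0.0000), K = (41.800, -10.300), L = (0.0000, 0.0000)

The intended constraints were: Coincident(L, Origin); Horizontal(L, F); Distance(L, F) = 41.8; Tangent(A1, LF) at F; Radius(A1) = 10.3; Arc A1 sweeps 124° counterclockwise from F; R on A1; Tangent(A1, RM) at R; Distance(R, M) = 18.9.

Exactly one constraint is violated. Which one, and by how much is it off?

Distance(R, M) = 18.9 — off by 3.50.

L = (0.00, 0.00) ✓; L.y = 0.00, F.y = 0.00 ✓; |LF| = 41.80 ✓; ∠(KF, FL) = 90.00° ✓; |KF| = 10.30 ✓; bearing(K→R) − bearing(K→F) = 124.0° ✓; |KR| = 10.30 ✓; ∠(KR, RM) = 90.00° ✓; |RM| = 15.40 ✗.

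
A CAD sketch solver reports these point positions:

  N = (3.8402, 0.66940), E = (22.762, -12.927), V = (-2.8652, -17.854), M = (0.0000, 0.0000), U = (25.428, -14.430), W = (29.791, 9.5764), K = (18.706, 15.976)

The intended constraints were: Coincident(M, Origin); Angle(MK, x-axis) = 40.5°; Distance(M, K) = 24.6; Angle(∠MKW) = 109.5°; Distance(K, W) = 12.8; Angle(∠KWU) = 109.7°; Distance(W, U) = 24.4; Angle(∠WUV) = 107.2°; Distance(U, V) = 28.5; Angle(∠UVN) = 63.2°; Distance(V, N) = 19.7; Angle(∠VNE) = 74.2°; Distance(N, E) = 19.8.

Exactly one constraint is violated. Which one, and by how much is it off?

Distance(N, E) = 19.8 — off by 3.50.

M = (0.00, 0.00) ✓; MK at 40.50° ✓; |MK| = 24.60 ✓; ∠MKW = 109.5° ✓; |KW| = 12.80 ✓; ∠KWU = 109.7° ✓; |WU| = 24.40 ✓; ∠WUV = 107.2° ✓; |UV| = 28.50 ✓; ∠UVN = 63.20° ✓; |VN| = 19.70 ✓; ∠VNE = 74.20° ✓; |NE| = 23.30 ✗.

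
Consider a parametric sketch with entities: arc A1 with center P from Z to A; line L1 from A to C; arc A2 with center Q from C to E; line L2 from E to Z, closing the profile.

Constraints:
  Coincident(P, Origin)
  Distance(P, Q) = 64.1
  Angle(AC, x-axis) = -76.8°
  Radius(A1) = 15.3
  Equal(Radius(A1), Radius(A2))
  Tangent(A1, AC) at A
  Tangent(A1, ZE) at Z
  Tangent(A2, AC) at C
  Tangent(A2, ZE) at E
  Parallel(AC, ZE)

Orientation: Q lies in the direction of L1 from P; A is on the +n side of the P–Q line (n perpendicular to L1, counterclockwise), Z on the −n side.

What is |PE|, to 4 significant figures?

65.90

The slot axis is L1's direction at -76.8°, so u = (cos -76.8°, sin -76.8°) = (0.2284, -0.9736) and n = (−sin -76.8°, cos -76.8°) = (0.9736, 0.2284). P is at the origin and Q lies 64.1 along u from P, so Q = 64.1·u = (14.64, -62.41). Tangency of A1 to both parallel lines with radius 15.3 puts A and Z at P ± 15.3·n: A = (14.90, 3.494), Z = (-14.90, -3.494). Equal radii place C and E the same way about Q: C = Q + 15.3·n = (29.53, -58.91), E = Q − 15.3·n = (-0.2585, -65.90). Then |PE| = |E − P| = 65.90.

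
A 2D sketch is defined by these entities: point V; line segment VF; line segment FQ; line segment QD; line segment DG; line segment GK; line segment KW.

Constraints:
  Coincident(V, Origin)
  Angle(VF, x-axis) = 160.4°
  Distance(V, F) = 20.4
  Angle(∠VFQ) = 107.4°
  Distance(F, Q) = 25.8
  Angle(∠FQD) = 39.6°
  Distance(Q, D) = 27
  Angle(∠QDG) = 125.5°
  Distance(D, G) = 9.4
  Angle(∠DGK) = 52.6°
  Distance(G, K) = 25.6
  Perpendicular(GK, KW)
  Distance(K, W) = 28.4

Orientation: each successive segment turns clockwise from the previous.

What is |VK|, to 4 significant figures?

30.15

∠QDG = 125.5° gives DG at -107.1° from the x-axis; with |DG| = 9.4, G = (-4.592, 2.191). ∠DGK = 52.6° gives GK at 125.5° from the x-axis; with |GK| = 25.6, K = (-19.46, 23.03). Then |VK| = |K − V| = 30.15.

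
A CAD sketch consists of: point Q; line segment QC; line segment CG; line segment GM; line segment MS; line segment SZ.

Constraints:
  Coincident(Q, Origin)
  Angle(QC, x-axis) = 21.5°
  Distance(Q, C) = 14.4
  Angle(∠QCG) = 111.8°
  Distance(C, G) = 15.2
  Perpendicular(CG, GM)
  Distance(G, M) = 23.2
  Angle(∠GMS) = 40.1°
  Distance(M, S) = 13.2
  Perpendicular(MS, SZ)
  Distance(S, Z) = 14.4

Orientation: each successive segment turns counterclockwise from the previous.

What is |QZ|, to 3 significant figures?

25.0

∠GMS = 40.1° gives MS at -40.4° from the x-axis; with |MS| = 13.2, S = (0.330, 12.0). MS ⟂ SZ, so SZ runs at 49.6°; with |SZ| = 14.4, Z = (9.66, 23.0). Then |QZ| = |Z − Q| = 25.0.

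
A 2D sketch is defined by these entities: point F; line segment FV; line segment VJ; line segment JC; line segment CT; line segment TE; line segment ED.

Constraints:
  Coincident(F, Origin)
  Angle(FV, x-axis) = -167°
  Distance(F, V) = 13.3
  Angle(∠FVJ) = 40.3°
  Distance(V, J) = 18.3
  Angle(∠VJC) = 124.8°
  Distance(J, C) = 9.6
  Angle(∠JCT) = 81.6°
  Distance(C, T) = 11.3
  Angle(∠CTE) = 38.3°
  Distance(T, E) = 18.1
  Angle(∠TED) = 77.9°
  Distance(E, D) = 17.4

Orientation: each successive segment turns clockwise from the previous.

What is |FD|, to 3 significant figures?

25.1

F is at the origin; FV runs at -167.0° with length 13.3, so V = (-13.0, -2.99). ∠FVJ = 40.3° gives VJ at 53.3° from the x-axis; with |VJ| = 18.3, J = (-2.02, 11.7). ∠VJC = 124.8° gives JC at -1.90° from the x-axis; with |JC| = 9.6, C = (7.57, 11.4). ∠JCT = 81.6° gives CT at -100° from the x-axis; with |CT| = 11.3, T = (5.55, 0.244). ∠CTE = 38.3° gives TE at 118° from the x-axis; with |TE| = 18.1, E = (-2.95, 16.2). ∠TED = 77.9° gives ED at 15.9° from the x-axis; with |ED| = 17.4, D = (13.8, 21.0). Then |FD| = |D − F| = 25.1.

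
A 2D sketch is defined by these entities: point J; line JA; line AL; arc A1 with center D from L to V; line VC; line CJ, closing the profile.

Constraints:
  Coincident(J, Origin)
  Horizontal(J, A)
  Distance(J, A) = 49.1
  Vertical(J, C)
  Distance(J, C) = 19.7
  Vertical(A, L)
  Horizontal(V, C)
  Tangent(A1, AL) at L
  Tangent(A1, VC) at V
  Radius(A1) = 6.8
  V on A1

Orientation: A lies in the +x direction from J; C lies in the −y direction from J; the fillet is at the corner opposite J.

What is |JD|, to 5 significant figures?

44.223

J is at the origin; JA is horizontal with |JA| = 49.1 and A on the +x side, so A = (49.100, 0.0000). JC is vertical with |JC| = 19.7 and C on the −y side, so C = (0.0000, -19.700). The virtual corner opposite J is at (49.100, -19.700). The tangent condition forces DL to be normal to AL and A1 meets VC tangentially, so DV is at right angles to VC, with radius 6.8, so the center D sits 6.8 in from both sides at D = (42.300, -12.900). Then |JD| = |D − J| = 44.223.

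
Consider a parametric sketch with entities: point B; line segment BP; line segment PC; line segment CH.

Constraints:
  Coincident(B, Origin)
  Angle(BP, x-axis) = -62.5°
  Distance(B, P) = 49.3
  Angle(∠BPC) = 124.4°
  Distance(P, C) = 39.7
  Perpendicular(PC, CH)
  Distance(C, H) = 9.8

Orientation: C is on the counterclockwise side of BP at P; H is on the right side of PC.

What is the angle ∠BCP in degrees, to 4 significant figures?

31.05°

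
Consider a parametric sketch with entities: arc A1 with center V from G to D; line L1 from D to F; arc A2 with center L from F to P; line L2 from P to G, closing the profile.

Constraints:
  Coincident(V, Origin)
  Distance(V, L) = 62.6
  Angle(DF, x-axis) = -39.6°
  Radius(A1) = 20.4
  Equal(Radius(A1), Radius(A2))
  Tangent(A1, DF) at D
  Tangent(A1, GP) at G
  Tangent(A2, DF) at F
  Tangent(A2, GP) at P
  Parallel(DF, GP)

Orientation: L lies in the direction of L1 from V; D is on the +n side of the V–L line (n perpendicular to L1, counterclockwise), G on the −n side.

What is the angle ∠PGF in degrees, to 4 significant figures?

33.09°

The slot axis is L1's direction at -39.6°, so u = (cos -39.6°, sin -39.6°) = (0.7705, -0.6374) and n = (−sin -39.6°, cos -39.6°) = (0.6374, 0.7705). V is at the origin and L lies 62.6 along u from V, so L = 62.6·u = (48.23, -39.90). Tangency of A1 to both parallel lines with radius 20.4 puts D and G at V ± 20.4·n: D = (13.00, 15.72), G = (-13.00, -15.72). Equal radii place F and P the same way about L: F = L + 20.4·n = (61.24, -24.18), P = L − 20.4·n = (35.23, -55.62). Then cos ∠PGF = GP·GF / (|GP||GF|), giving 33.09°.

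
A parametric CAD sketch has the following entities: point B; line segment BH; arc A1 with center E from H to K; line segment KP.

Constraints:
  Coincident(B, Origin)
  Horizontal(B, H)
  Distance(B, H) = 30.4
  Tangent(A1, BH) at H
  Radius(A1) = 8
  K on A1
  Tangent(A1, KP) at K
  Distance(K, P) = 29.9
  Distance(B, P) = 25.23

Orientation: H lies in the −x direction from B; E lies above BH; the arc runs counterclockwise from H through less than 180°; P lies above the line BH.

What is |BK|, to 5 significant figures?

24.603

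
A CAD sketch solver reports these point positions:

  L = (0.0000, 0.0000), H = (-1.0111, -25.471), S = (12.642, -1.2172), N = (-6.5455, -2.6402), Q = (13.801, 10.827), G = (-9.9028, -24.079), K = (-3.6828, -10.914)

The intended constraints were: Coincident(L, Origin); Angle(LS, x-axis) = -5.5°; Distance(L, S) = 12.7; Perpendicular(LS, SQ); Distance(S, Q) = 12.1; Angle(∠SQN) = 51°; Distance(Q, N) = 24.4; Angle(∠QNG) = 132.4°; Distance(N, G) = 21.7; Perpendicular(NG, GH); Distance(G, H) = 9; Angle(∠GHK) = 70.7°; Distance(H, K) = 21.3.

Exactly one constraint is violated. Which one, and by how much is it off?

Distance(H, K) = 21.3 — off by 6.50.

L = (0.00, 0.00) ✓; LS at -5.500° ✓; |LS| = 12.70 ✓; ∠(LS, SQ) = 90.00° ✓; |SQ| = 12.10 ✓; ∠SQN = 51.00° ✓; |QN| = 24.40 ✓; ∠QNG = 132.4° ✓; |NG| = 21.70 ✓; ∠(NG, GH) = 90.00° ✓; |GH| = 9.000 ✓; ∠GHK = 70.70° ✓; |HK| = 14.80 ✗.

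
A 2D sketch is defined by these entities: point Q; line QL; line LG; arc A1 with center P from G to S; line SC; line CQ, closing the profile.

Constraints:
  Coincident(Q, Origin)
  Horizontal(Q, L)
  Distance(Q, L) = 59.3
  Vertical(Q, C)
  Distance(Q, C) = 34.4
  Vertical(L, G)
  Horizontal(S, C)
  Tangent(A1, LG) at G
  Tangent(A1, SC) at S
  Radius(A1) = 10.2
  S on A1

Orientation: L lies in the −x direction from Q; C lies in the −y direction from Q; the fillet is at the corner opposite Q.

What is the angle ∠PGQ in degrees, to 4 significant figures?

22.20°

Q is at the origin; Q and L share the same y with |QL| = 59.3 and L on the −x side, so L = (-59.30, 0.000). QC is vertical with |QC| = 34.4 and C on the −y side, so C = (0.000, -34.40). The virtual corner opposite Q is at (-59.30, -34.40). The tangent condition forces PG to be normal to LG and tangency of A1 to SC means the radius PS is perpendicular to SC, with radius 10.2, so the center P sits 10.2 in from both sides at P = (-49.10, -24.20). That places the tangent points at G = (-59.30, -24.20) on LG and S = (-49.10, -34.40) on SC. Then cos ∠PGQ = GP·GQ / (|GP||GQ|), giving 22.20°.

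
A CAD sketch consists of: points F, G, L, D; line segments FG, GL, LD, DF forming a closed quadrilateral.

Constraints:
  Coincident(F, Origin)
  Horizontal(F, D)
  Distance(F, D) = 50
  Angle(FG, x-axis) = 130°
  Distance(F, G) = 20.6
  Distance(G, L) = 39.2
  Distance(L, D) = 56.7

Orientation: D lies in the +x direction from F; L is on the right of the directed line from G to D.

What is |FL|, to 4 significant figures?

21.99

Checks: |GL| = 39.20 ✓; |LD| = 56.70 ✓.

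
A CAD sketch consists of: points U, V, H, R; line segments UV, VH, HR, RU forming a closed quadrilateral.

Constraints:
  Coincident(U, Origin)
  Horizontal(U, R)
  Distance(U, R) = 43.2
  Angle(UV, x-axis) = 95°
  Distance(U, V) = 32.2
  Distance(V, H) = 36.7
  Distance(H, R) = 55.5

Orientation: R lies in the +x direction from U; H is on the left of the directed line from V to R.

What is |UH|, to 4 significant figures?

59.73

Checks: U.y = 0.00, R.y = 0.00 ✓; |VH| = 36.70 ✓; |HR| = 55.50 ✓.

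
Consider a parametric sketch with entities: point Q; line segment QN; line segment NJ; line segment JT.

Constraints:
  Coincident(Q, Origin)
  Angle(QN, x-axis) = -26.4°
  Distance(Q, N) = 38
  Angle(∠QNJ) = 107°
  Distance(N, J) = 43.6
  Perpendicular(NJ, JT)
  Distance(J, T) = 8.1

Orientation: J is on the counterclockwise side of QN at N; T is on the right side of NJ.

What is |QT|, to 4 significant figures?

70.48

Q is at the origin; QN runs at -26.4° with length 38.0, so N = 38.0·(cos -26.4°, sin -26.4°) = (34.04, -16.90). ∠QNJ = 107.0°, so NJ runs at -26.4° + (180° − 107.0°) = 46.60° from the x-axis; with |NJ| = 43.6, J = N + 43.6·(cos 46.60°, sin 46.60°) = (63.99, 14.78). NJ ⟂ JT; with |JT| = 8.1 on the right of NJ, T = J + 8.1·(0.7266, -0.6871) = (69.88, 9.217). Then |QT| = |T − Q| = 70.48.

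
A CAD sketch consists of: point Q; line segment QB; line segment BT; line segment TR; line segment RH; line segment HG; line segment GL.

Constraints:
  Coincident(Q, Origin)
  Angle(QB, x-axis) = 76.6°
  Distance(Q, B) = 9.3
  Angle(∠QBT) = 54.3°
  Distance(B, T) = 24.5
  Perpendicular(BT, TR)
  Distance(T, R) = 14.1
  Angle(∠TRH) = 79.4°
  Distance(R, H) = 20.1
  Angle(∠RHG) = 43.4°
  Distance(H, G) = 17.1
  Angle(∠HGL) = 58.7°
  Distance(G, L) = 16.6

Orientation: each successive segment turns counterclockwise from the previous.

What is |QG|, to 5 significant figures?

15.117

∠TRH = 79.4° gives RH at 32.900° from the x-axis; with |RH| = 20.1, H = (1.7143, -2.3775). ∠RHG = 43.4° gives HG at 169.50° from the x-axis; with |HG| = 17.1, G = (-15.099, 0.73872). Then |QG| = |G − Q| = 15.117.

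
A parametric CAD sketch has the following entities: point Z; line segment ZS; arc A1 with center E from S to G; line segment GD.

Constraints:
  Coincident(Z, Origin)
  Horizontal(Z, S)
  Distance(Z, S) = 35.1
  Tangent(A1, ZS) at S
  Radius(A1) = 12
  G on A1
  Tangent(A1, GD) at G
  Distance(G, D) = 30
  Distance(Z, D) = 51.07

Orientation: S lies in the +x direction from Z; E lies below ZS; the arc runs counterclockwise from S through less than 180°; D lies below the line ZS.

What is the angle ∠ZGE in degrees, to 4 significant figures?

142.3°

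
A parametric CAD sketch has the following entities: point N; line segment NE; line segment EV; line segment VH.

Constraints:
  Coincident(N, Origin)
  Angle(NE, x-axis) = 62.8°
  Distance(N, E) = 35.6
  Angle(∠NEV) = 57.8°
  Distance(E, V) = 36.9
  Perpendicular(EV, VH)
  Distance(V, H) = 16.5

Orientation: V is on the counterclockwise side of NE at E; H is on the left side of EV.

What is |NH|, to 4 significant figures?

22.52

N is at the origin; NE runs at 62.8° with length 35.6, so E = 35.6·(cos 62.8°, sin 62.8°) = (16.27, 31.66). ∠NEV = 57.8°, so EV runs at 62.8° + (180° − 57.8°) = 185.0° from the x-axis; with |EV| = 36.9, V = E + 36.9·(cos 185.0°, sin 185.0°) = (-20.49, 28.45). EV is perpendicular to VH; with |VH| = 16.5 on the left of EV, H = V + 16.5·(0.08716, -0.9962) = (-19.05, 12.01). Then |NH| = |H − N| = 22.52.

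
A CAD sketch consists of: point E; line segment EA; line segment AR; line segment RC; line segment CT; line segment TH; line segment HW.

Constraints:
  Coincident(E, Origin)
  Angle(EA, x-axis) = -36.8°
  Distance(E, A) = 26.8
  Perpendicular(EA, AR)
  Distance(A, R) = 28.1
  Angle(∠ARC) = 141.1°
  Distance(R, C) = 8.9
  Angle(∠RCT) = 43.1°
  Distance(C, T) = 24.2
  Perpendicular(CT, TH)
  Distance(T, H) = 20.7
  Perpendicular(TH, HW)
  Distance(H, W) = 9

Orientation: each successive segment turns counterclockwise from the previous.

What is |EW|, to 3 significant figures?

44.7

E is at the origin; EA runs at -36.8° with length 26.8, so A = (21.5, -16.1). EA ⟂ AR, so AR runs at 53.2°; with |AR| = 28.1, R = (38.3, 6.45). ∠ARC = 141.1° gives RC at 92.1° from the x-axis; with |RC| = 8.9, C = (38.0, 15.3). ∠RCT = 43.1° gives CT at -131° from the x-axis; with |CT| = 24.2, T = (22.1, -2.92). CT ⟂ TH, so TH runs at -41.0°; with |TH| = 20.7, H = (37.7, -16.5). TH is perpendicular to HW, so HW runs at 49.0°; with |HW| = 9.0, W = (43.6, -9.71). Then |EW| = |W − E| = 44.7.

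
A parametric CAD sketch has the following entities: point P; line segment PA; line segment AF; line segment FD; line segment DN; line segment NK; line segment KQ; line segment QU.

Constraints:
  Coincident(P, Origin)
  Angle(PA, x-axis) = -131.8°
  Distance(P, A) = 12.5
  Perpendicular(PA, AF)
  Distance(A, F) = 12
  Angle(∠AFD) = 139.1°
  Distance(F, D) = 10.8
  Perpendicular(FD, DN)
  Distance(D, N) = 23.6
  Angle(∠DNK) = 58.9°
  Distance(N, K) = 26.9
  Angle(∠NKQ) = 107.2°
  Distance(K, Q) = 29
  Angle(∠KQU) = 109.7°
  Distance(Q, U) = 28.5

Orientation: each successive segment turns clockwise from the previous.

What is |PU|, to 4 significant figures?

45.46

P is at the origin; PA runs at -131.8° with length 12.5, so A = (-8.332, -9.318). The perpendicularity gives AF at right angles to PA, so AF runs at 138.2°; with |AF| = 12.0, F = (-17.28, -1.320). ∠AFD = 139.1° gives FD at 97.30° from the x-axis; with |FD| = 10.8, D = (-18.65, 9.392). FD ⟂ DN, so DN runs at 7.300°; with |DN| = 23.6, N = (4.759, 12.39). ∠DNK = 58.9° gives NK at -113.8° from the x-axis; with |NK| = 26.9, K = (-6.096, -12.22). ∠NKQ = 107.2° gives KQ at 173.4° from the x-axis; with |KQ| = 29.0, Q = (-34.90, -8.888). ∠KQU = 109.7° gives QU at 103.1° from the x-axis; with |QU| = 28.5, U = (-41.36, 18.87). Then |PU| = |U − P| = 45.46.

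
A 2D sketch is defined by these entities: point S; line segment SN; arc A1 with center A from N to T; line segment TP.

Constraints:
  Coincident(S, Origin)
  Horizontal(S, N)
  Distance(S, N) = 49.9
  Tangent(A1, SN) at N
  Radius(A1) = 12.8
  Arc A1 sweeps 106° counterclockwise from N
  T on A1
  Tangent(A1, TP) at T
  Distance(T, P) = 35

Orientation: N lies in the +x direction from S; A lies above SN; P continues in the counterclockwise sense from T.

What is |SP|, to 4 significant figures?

72.52

On A1, N sits at bearing -90° from A; a 106° counterclockwise sweep puts T at bearing 16°, so T = A + 12.8·(cos 16°, sin 16°) = (62.20, 16.33). Since A1 is tangent to TP there, AT ⟂ TP, so TP runs along (−sin 16°, cos 16°); with |TP| = 35.0, P = (52.56, 49.97). Then |SP| = |P − S| = 72.52.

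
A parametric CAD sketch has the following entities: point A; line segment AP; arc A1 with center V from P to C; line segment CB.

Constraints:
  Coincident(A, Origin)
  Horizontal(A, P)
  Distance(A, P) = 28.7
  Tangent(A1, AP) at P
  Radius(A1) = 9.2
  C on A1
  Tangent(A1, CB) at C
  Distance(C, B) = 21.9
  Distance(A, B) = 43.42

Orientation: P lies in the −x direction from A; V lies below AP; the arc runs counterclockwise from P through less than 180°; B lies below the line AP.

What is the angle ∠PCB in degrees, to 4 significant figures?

123.1°

A is at the origin; AP is horizontal with |AP| = 28.7 and P on the −x side, so P = (-28.70, 0.000). Since A1 is tangent to AP there, VP ⟂ AP, so V = P + (0, -9.2) = (-28.70, -9.200). Since VC ⟂ CB (tangency), |VB| = √(9.2² + 21.9²) = 23.75 regardless of where C sits on A1. So B lies on both circle(A, 43.42) and circle(V, 23.75); the below-AP intersection is B = (-28.28, -32.95). C is the foot of the tangent from B: C = (-37.12, -12.91).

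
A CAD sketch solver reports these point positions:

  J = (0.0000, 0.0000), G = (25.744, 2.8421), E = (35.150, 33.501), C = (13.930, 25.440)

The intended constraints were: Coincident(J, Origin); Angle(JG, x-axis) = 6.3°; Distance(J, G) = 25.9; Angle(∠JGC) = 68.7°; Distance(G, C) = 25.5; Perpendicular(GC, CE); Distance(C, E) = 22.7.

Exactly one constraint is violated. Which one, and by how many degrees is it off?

Perpendicular(GC, CE) — off by 6.80°.

J = (0.00, 0.00) ✓; JG at 6.300° ✓; |JG| = 25.90 ✓; ∠JGC = 68.70° ✓; |GC| = 25.50 ✓; ∠(GC, CE) = 96.80° ✗; |CE| = 22.70 ✓.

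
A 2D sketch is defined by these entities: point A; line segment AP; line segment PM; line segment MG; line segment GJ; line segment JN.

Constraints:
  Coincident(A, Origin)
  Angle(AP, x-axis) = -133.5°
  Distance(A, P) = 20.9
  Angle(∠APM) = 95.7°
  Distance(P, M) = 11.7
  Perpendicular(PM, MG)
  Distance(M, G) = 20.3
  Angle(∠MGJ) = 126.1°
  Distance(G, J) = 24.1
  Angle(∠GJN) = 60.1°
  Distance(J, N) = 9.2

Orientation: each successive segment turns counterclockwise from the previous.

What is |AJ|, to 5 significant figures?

14.840

A is at the origin; AP runs at -133.5° with length 20.9, so P = (-14.387, -15.160). ∠APM = 95.7° gives PM at -49.200° from the x-axis; with |PM| = 11.7, M = (-6.7416, -24.017). PM ⟂ MG, so MG runs at 40.800°; with |MG| = 20.3, G = (8.6254, -10.753). ∠MGJ = 126.1° gives GJ at 94.700° from the x-axis; with |GJ| = 24.1, J = (6.6507, 13.266). Then |AJ| = |J − A| = 14.840.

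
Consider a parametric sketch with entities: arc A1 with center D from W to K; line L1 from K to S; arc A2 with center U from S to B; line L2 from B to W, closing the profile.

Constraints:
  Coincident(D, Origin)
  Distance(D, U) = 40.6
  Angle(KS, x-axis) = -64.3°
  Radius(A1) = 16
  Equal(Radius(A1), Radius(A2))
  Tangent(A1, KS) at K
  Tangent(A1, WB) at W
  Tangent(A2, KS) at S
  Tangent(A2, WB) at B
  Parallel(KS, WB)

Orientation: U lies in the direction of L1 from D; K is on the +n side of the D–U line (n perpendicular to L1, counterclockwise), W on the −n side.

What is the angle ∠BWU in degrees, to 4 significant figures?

21.51°

The slot axis is L1's direction at -64.3°, so u = (cos -64.3°, sin -64.3°) = (0.4337, -0.9011) and n = (−sin -64.3°, cos -64.3°) = (0.9011, 0.4337). D is at the origin and U lies 40.6 along u from D, so U = 40.6·u = (17.61, -36.58). Tangency of A1 to both parallel lines with radius 16.0 puts K and W at D ± 16.0·n: K = (14.42, 6.939), W = (-14.42, -6.939). Equal radii place S and B the same way about U: S = U + 16.0·n = (32.02, -29.65), B = U − 16.0·n = (3.189, -43.52). Then cos ∠BWU = WB·WU / (|WB||WU|), giving 21.51°.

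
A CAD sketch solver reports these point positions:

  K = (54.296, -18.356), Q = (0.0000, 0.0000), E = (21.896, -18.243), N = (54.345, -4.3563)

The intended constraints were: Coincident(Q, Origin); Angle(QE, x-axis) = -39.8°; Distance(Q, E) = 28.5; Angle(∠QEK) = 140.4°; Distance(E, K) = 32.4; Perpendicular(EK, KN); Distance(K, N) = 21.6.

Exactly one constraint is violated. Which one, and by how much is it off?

Distance(K, N) = 21.6 — off by 7.60.

Q = (0.00, 0.00) ✓; QE at -39.80° ✓; |QE| = 28.50 ✓; ∠QEK = 140.4° ✓; |EK| = 32.40 ✓; ∠(EK, KN) = 90.00° ✓; |KN| = 14.00 ✗.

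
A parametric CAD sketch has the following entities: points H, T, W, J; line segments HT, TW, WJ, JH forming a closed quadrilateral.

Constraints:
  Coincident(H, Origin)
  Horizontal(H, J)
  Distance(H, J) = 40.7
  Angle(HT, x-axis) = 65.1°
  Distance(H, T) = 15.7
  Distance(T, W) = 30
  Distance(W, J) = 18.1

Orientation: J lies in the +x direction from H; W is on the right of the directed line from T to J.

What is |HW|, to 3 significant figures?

26.9

Checks: |TW| = 30.00 ✓; |WJ| = 18.10 ✓.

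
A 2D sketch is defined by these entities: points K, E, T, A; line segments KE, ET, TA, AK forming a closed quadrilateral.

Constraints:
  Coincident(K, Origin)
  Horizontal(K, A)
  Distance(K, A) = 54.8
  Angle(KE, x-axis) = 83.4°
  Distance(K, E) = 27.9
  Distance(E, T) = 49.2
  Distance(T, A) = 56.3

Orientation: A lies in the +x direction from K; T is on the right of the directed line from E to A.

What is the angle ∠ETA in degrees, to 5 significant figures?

67.048°

K is at the origin; KA is horizontal with |KA| = 54.8 and A in +x, so A = (54.8, 0). KE runs at 83.4° with |KE| = 27.9, so E = (3.2067, 27.715). T is determined by |ET| = 49.2 and |TA| = 56.3 together: it lies at the intersection of circle(E, 49.2) and circle(A, 56.3). With |EA| = 58.566, the foot of the radical line on EA is 22.888 from E and the perpendicular offset is √(49.2² − 22.888²) = 43.552. Taking the right-of-EA solution: T = (2.7599, -21.483).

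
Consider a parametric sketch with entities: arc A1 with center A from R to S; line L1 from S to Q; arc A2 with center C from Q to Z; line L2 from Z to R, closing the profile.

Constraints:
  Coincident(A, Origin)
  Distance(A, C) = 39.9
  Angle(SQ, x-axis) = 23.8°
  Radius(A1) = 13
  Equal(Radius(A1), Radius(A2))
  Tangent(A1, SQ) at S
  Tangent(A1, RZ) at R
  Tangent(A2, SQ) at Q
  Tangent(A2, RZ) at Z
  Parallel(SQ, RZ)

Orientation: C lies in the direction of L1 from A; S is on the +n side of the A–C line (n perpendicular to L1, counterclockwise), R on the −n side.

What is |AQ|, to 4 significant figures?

41.96

The slot axis is L1's direction at 23.8°, so u = (cos 23.8°, sin 23.8°) = (0.9150, 0.4035) and n = (−sin 23.8°, cos 23.8°) = (-0.4035, 0.9150). A is at the origin and C lies 39.9 along u from A, so C = 39.9·u = (36.51, 16.10). Tangency of A1 to both parallel lines with radius 13.0 puts S and R at A ± 13.0·n: S = (-5.246, 11.89), R = (5.246, -11.89). Equal radii place Q and Z the same way about C: Q = C + 13.0·n = (31.26, 28.00), Z = C − 13.0·n = (41.75, 4.207). Then |AQ| = |Q − A| = 41.96.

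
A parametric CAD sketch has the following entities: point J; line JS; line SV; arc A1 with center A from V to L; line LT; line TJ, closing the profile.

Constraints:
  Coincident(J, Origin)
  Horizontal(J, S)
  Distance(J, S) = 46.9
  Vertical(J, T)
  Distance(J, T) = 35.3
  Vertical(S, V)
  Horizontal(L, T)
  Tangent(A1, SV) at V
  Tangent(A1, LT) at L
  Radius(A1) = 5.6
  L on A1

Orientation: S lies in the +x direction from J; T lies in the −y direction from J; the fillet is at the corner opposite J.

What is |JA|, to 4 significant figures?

50.87

J is at the origin; JS is horizontal with |JS| = 46.9 and S on the +x side, so S = (46.90, 0.000). J and T share the same x with |JT| = 35.3 and T on the −y side, so T = (0.000, -35.30). The virtual corner opposite J is at (46.90, -35.30). Tangency of A1 to SV means the radius AV is perpendicular to SV and A1 meets LT tangentially, so AL is at right angles to LT, with radius 5.6, so the center A sits 5.6 in from both sides at A = (41.30, -29.70). Then |JA| = |A − J| = 50.87.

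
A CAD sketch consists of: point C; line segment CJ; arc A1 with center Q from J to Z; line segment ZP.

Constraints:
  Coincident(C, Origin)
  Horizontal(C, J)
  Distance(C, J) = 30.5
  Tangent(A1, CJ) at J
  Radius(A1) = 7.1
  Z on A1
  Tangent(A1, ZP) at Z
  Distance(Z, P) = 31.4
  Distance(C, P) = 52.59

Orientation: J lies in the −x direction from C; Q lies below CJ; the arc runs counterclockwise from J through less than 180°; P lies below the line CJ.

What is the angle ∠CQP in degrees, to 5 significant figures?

111.80°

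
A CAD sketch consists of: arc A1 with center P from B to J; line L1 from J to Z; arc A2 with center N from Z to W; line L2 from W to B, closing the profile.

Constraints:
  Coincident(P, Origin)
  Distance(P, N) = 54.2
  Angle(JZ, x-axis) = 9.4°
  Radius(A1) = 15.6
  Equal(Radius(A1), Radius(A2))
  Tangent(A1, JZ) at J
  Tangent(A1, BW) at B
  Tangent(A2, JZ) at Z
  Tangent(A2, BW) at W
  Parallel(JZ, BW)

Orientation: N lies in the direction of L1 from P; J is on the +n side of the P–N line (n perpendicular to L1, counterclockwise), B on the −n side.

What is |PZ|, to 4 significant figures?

56.40

The slot axis is L1's direction at 9.4°, so u = (cos 9.4°, sin 9.4°) = (0.9866, 0.1633) and n = (−sin 9.4°, cos 9.4°) = (-0.1633, 0.9866). P is at the origin and N lies 54.2 along u from P, so N = 54.2·u = (53.47, 8.852). Tangency of A1 to both parallel lines with radius 15.6 puts J and B at P ± 15.6·n: J = (-2.548, 15.39), B = (2.548, -15.39). Equal radii place Z and W the same way about N: Z = N + 15.6·n = (50.92, 24.24), W = N − 15.6·n = (56.02, -6.538). Then |PZ| = |Z − P| = 56.40.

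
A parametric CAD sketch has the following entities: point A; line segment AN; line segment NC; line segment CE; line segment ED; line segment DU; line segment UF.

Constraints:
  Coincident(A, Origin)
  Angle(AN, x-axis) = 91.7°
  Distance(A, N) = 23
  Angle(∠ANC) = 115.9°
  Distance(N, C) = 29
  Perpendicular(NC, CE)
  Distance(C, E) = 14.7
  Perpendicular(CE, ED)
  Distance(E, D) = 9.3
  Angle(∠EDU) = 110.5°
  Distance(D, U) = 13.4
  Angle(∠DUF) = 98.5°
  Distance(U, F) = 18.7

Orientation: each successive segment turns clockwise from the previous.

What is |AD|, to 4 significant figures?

30.34

A is at the origin; AN runs at 91.7° with length 23.0, so N = (-0.6823, 22.99). ∠ANC = 115.9° gives NC at 27.60° from the x-axis; with |NC| = 29.0, C = (25.02, 36.43). The perpendicularity gives CE at right angles to NC, so CE runs at -62.40°; with |CE| = 14.7, E = (31.83, 23.40). The perpendicularity gives ED at right angles to CE, so ED runs at -152.4°; with |ED| = 9.3, D = (23.59, 19.09). Then |AD| = |D − A| = 30.34.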